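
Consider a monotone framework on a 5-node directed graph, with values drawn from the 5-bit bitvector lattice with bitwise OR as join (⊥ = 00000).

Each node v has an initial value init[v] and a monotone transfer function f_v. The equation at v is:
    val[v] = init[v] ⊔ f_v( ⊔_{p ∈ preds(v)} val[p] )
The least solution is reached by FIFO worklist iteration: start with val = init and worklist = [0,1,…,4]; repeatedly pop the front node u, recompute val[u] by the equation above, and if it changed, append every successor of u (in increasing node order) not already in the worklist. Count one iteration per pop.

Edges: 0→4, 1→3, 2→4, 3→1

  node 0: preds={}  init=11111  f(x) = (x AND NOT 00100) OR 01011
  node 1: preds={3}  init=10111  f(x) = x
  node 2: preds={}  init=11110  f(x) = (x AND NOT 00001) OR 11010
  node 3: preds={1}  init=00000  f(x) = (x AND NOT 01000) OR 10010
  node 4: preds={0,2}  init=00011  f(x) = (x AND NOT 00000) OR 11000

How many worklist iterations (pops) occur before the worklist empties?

Iteration log — 6 steps:
  step 1. node 0  ⊔preds=00000  new=11111  stable
  step 2. node 1  ⊔preds=00000  new=10111  stable
  step 3. node 2  ⊔preds=00000  new=11110  stable
  step 4. node 3  ⊔preds=10111  new=10111  old=00000  +wl: 1
  step 5. node 4  ⊔preds=11111  new=11111  old=00011  +wl: 
  step 6. node 1  ⊔preds=10111  new=10111  stable

Least fixpoint reached:
  node 0: 11111
  node 1: 10111
  node 2: 11110
  node 3: 10111
  node 4: 11111

6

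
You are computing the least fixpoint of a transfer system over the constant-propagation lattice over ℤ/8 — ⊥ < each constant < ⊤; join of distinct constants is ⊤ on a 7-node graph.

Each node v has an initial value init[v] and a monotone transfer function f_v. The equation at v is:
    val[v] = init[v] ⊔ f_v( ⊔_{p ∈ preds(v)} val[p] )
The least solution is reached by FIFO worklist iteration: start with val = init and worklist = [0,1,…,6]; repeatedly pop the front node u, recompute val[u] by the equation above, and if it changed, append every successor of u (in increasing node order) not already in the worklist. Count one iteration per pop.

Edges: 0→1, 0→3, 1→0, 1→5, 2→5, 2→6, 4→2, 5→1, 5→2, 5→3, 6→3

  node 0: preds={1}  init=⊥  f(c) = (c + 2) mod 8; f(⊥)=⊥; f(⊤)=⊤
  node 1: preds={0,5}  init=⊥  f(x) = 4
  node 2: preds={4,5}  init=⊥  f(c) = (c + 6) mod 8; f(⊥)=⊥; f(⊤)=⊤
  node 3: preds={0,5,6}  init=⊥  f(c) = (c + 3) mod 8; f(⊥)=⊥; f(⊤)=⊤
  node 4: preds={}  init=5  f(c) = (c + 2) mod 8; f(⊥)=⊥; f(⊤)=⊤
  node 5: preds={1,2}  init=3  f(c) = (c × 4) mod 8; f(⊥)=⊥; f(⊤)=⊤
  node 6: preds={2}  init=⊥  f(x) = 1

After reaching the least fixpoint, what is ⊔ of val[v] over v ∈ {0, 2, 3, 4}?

⊤

Worklist (11 pops):
  #1 pop 0: in=⊥ → ⊥ (no change)
  #2 pop 1: in=3 → 4 (was ⊥); enqueue [0]
  #3 pop 2: in=⊤ → ⊤ (was ⊥); enqueue []
  #4 pop 3: in=3 → 6 (was ⊥); enqueue []
  #5 pop 4: in=⊥ → 5 (no change)
  #6 pop 5: in=⊤ → ⊤ (was 3); enqueue [1,2,3]
  #7 pop 6: in=⊤ → 1 (was ⊥); enqueue []
  #8 pop 0: in=4 → 6 (was ⊥); enqueue []
  #9 pop 1: in=⊤ → 4 (no change)
  #10 pop 2: in=⊤ → ⊤ (no change)
  #11 pop 3: in=⊤ → ⊤ (was 6); enqueue []

Fixpoint:
  val[0] = 6
  val[1] = 4
  val[2] = ⊤
  val[3] = ⊤
  val[4] = 5
  val[5] = ⊤
  val[6] = 1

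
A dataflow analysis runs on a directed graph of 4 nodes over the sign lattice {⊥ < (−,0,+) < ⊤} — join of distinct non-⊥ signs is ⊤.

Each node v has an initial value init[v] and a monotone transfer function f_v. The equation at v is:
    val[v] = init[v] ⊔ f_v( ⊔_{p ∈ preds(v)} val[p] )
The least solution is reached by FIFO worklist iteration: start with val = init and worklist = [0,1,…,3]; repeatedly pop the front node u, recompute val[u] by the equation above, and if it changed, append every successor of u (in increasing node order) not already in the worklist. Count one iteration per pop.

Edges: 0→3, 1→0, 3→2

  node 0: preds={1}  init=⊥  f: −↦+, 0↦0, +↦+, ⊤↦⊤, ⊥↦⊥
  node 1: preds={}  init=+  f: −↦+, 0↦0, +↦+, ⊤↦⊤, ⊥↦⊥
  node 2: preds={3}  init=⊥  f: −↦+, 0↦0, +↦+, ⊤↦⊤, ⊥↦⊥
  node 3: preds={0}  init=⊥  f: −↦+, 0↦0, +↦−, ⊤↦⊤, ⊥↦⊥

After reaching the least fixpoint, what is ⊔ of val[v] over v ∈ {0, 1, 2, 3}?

Trace (5 dequeues):
  [1] u=0 | in + | out + | prev ⊥ | push {}
  [2] u=1 | in ⊥ | out + | ==
  [3] u=2 | in ⊥ | out ⊥ | ==
  [4] u=3 | in + | out − | prev ⊥ | push {2}
  [5] u=2 | in − | out + | prev ⊥ | push {}

Converged values:
  [0] +
  [1] +
  [2] +
  [3] −

⊤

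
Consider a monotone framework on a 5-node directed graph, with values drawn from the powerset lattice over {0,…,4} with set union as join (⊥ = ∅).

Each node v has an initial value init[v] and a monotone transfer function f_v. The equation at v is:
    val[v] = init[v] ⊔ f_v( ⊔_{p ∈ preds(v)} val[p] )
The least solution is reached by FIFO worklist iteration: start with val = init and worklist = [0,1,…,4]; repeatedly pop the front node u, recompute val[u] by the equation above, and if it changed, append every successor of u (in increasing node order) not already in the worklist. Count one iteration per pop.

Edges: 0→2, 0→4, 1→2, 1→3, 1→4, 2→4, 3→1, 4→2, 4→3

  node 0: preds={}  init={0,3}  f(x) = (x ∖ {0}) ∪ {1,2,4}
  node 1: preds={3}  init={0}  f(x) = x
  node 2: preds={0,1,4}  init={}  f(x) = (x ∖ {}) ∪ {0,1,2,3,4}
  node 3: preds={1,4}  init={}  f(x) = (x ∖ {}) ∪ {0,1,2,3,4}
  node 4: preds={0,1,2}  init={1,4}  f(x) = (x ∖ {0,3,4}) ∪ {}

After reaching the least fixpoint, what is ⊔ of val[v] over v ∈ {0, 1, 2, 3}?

{0,1,2,3,4}

Worklist (9 pops):
  #1 pop 0: in={} → {0,1,2,3,4} (was {0,3}); enqueue []
  #2 pop 1: in={} → {0} (no change)
  #3 pop 2: in={0,1,2,3,4} → {0,1,2,3,4} (was {}); enqueue []
  #4 pop 3: in={0,1,4} → {0,1,2,3,4} (was {}); enqueue [1]
  #5 pop 4: in={0,1,2,3,4} → {1,2,4} (was {1,4}); enqueue [2,3]
  #6 pop 1: in={0,1,2,3,4} → {0,1,2,3,4} (was {0}); enqueue [4]
  #7 pop 2: in={0,1,2,3,4} → {0,1,2,3,4} (no change)
  #8 pop 3: in={0,1,2,3,4} → {0,1,2,3,4} (no change)
  #9 pop 4: in={0,1,2,3,4} → {1,2,4} (no change)

Fixpoint:
  val[0] = {0,1,2,3,4}
  val[1] = {0,1,2,3,4}
  val[2] = {0,1,2,3,4}
  val[3] = {0,1,2,3,4}
  val[4] = {1,2,4}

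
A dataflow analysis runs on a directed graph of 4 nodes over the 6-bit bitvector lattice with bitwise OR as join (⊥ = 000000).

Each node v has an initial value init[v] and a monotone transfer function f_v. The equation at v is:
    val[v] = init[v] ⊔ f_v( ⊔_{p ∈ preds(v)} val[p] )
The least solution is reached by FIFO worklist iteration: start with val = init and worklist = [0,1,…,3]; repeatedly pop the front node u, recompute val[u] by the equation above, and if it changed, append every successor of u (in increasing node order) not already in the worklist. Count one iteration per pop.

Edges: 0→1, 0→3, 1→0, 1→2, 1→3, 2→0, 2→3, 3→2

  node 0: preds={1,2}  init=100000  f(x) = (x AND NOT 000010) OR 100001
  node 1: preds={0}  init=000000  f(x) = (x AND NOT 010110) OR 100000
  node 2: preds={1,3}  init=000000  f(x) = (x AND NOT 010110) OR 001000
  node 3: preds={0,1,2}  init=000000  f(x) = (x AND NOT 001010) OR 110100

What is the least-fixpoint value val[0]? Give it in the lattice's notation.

101001

Iteration log — 10 steps:
  step 1. node 0  ⊔preds=000000  new=100001  old=100000  +wl: 
  step 2. node 1  ⊔preds=100001  new=100001  old=000000  +wl: 0
  step 3. node 2  ⊔preds=100001  new=101001  old=000000  +wl: 
  step 4. node 3  ⊔preds=101001  new=110101  old=000000  +wl: 2
  step 5. node 0  ⊔preds=101001  new=101001  old=100001  +wl: 1,3
  step 6. node 2  ⊔preds=110101  new=101001  stable
  step 7. node 1  ⊔preds=101001  new=101001  old=100001  +wl: 0,2
  step 8. node 3  ⊔preds=101001  new=110101  stable
  step 9. node 0  ⊔preds=101001  new=101001  stable
  step 10. node 2  ⊔preds=111101  new=101001  stable

Least fixpoint reached:
  node 0: 101001
  node 1: 101001
  node 2: 101001
  node 3: 110101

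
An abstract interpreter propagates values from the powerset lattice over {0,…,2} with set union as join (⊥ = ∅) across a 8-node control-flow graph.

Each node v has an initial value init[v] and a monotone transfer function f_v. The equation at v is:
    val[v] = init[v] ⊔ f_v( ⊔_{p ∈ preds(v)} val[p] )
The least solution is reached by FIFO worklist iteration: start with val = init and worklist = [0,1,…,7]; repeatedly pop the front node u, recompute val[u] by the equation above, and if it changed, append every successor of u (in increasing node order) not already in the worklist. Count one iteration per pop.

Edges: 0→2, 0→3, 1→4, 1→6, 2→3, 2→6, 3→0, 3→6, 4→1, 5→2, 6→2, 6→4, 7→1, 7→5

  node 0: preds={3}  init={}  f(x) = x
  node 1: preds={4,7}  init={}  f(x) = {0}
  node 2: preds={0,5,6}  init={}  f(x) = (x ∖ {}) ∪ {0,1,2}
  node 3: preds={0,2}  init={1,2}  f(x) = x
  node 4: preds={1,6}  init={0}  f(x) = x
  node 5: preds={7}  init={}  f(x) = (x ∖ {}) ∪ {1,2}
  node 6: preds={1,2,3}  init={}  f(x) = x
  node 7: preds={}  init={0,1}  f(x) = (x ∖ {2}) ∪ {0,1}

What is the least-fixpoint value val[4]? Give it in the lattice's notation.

{0,1,2}

Worklist (13 pops):
  #1 pop 0: in={1,2} → {1,2} (was {}); enqueue []
  #2 pop 1: in={0,1} → {0} (was {}); enqueue []
  #3 pop 2: in={1,2} → {0,1,2} (was {}); enqueue []
  #4 pop 3: in={0,1,2} → {0,1,2} (was {1,2}); enqueue [0]
  #5 pop 4: in={0} → {0} (no change)
  #6 pop 5: in={0,1} → {0,1,2} (was {}); enqueue [2]
  #7 pop 6: in={0,1,2} → {0,1,2} (was {}); enqueue [4]
  #8 pop 7: in={} → {0,1} (no change)
  #9 pop 0: in={0,1,2} → {0,1,2} (was {1,2}); enqueue [3]
  #10 pop 2: in={0,1,2} → {0,1,2} (no change)
  #11 pop 4: in={0,1,2} → {0,1,2} (was {0}); enqueue [1]
  #12 pop 3: in={0,1,2} → {0,1,2} (no change)
  #13 pop 1: in={0,1,2} → {0} (no change)

Fixpoint:
  val[0] = {0,1,2}
  val[1] = {0}
  val[2] = {0,1,2}
  val[3] = {0,1,2}
  val[4] = {0,1,2}
  val[5] = {0,1,2}
  val[6] = {0,1,2}
  val[7] = {0,1}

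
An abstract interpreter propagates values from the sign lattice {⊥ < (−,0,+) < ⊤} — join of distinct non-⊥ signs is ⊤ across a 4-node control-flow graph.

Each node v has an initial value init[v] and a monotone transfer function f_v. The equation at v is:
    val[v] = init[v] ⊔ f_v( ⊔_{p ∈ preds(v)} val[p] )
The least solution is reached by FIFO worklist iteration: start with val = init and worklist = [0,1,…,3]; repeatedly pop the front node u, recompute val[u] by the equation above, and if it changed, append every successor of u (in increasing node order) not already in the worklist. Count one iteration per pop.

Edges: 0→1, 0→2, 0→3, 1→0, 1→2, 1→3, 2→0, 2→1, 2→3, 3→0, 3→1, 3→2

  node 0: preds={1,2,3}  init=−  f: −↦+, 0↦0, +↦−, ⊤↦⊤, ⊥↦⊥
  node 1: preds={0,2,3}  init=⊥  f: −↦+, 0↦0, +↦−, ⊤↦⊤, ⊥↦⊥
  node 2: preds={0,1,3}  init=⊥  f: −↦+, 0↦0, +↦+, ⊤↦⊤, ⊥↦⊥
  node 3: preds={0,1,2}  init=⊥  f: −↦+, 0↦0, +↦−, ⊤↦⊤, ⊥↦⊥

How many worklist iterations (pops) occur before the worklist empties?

9

Trace (9 dequeues):
  [1] u=0 | in ⊥ | out − | ==
  [2] u=1 | in − | out + | prev ⊥ | push {0}
  [3] u=2 | in ⊤ | out ⊤ | prev ⊥ | push {1}
  [4] u=3 | in ⊤ | out ⊤ | prev ⊥ | push {2}
  [5] u=0 | in ⊤ | out ⊤ | prev − | push {3}
  [6] u=1 | in ⊤ | out ⊤ | prev + | push {0}
  [7] u=2 | in ⊤ | out ⊤ | ==
  [8] u=3 | in ⊤ | out ⊤ | ==
  [9] u=0 | in ⊤ | out ⊤ | ==

Converged values:
  [0] ⊤
  [1] ⊤
  [2] ⊤
  [3] ⊤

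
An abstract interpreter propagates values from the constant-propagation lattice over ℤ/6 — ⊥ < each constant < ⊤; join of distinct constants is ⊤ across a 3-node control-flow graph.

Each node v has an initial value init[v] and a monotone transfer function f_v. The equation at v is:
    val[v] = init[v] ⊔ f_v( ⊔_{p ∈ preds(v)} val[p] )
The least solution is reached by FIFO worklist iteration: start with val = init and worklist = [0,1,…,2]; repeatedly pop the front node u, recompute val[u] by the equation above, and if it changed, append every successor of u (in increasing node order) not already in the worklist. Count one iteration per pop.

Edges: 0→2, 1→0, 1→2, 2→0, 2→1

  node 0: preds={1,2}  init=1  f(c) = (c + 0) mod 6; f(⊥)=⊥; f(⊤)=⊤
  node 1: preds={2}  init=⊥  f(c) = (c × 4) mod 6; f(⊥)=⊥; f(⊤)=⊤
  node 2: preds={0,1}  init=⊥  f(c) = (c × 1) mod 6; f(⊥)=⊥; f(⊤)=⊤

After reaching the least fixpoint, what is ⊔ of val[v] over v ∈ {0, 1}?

Trace (11 dequeues):
  [1] u=0 | in ⊥ | out 1 | ==
  [2] u=1 | in ⊥ | out ⊥ | ==
  [3] u=2 | in 1 | out 1 | prev ⊥ | push {0,1}
  [4] u=0 | in 1 | out 1 | ==
  [5] u=1 | in 1 | out 4 | prev ⊥ | push {0,2}
  [6] u=0 | in ⊤ | out ⊤ | prev 1 | push {}
  [7] u=2 | in ⊤ | out ⊤ | prev 1 | push {0,1}
  [8] u=0 | in ⊤ | out ⊤ | ==
  [9] u=1 | in ⊤ | out ⊤ | prev 4 | push {0,2}
  [10] u=0 | in ⊤ | out ⊤ | ==
  [11] u=2 | in ⊤ | out ⊤ | ==

Converged values:
  [0] ⊤
  [1] ⊤
  [2] ⊤

⊤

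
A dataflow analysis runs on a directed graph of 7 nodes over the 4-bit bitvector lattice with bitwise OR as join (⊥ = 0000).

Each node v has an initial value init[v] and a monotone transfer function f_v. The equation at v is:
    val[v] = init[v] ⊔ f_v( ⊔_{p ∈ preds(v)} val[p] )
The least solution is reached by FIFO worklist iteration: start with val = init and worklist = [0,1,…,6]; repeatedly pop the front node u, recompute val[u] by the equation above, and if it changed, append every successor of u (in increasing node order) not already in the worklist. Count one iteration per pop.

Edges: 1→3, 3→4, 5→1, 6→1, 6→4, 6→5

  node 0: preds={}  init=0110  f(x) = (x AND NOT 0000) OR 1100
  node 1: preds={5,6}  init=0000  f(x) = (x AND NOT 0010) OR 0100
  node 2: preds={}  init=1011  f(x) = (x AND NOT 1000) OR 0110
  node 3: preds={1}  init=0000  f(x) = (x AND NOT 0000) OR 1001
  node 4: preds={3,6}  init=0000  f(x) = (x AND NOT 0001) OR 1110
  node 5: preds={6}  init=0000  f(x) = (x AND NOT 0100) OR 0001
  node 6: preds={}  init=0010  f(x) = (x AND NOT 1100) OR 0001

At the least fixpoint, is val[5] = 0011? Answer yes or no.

Trace (11 dequeues):
  [1] u=0 | in 0000 | out 1110 | prev 0110 | push {}
  [2] u=1 | in 0010 | out 0100 | prev 0000 | push {}
  [3] u=2 | in 0000 | out 1111 | prev 1011 | push {}
  [4] u=3 | in 0100 | out 1101 | prev 0000 | push {}
  [5] u=4 | in 1111 | out 1110 | prev 0000 | push {}
  [6] u=5 | in 0010 | out 0011 | prev 0000 | push {1}
  [7] u=6 | in 0000 | out 0011 | prev 0010 | push {4,5}
  [8] u=1 | in 0011 | out 0101 | prev 0100 | push {3}
  [9] u=4 | in 1111 | out 1110 | ==
  [10] u=5 | in 0011 | out 0011 | ==
  [11] u=3 | in 0101 | out 1101 | ==

Converged values:
  [0] 1110
  [1] 0101
  [2] 1111
  [3] 1101
  [4] 1110
  [5] 0011
  [6] 0011

yes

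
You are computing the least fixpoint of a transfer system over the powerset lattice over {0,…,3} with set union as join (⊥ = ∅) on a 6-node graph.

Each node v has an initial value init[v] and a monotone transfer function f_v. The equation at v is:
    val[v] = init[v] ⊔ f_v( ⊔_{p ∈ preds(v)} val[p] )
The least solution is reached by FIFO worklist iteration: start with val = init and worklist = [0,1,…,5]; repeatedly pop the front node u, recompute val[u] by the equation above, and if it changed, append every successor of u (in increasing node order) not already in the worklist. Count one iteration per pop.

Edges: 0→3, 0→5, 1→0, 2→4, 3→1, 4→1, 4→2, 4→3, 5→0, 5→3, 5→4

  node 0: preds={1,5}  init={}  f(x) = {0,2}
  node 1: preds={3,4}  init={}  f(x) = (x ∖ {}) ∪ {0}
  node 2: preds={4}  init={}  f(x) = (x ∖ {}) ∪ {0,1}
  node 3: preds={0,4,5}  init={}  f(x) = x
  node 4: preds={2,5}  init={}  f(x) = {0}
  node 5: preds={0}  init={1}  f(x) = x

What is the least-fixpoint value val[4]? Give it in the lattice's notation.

Iteration log — 12 steps:
  step 1. node 0  ⊔preds={1}  new={0,2}  old={}  +wl: 
  step 2. node 1  ⊔preds={}  new={0}  old={}  +wl: 0
  step 3. node 2  ⊔preds={}  new={0,1}  old={}  +wl: 
  step 4. node 3  ⊔preds={0,1,2}  new={0,1,2}  old={}  +wl: 1
  step 5. node 4  ⊔preds={0,1}  new={0}  old={}  +wl: 2,3
  step 6. node 5  ⊔preds={0,2}  new={0,1,2}  old={1}  +wl: 4
  step 7. node 0  ⊔preds={0,1,2}  new={0,2}  stable
  step 8. node 1  ⊔preds={0,1,2}  new={0,1,2}  old={0}  +wl: 0
  step 9. node 2  ⊔preds={0}  new={0,1}  stable
  step 10. node 3  ⊔preds={0,1,2}  new={0,1,2}  stable
  step 11. node 4  ⊔preds={0,1,2}  new={0}  stable
  step 12. node 0  ⊔preds={0,1,2}  new={0,2}  stable

Least fixpoint reached:
  node 0: {0,2}
  node 1: {0,1,2}
  node 2: {0,1}
  node 3: {0,1,2}
  node 4: {0}
  node 5: {0,1,2}

{0}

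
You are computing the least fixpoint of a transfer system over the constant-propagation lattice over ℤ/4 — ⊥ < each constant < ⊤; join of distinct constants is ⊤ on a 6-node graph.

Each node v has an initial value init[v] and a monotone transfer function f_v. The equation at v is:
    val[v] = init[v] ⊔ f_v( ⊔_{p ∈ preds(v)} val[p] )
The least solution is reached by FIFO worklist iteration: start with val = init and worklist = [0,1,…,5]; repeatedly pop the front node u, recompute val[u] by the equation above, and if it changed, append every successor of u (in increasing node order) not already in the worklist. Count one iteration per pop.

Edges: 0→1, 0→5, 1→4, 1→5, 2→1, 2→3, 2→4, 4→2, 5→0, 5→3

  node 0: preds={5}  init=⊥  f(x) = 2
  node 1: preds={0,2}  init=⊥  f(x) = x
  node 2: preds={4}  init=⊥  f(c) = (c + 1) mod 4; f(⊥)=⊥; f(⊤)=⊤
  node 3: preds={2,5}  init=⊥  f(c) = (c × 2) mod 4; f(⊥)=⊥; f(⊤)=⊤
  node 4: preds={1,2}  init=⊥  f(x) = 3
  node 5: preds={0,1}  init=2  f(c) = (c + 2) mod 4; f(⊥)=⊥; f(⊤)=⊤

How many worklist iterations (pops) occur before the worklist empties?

Iteration log — 12 steps:
  step 1. node 0  ⊔preds=2  new=2  old=⊥  +wl: 
  step 2. node 1  ⊔preds=2  new=2  old=⊥  +wl: 
  step 3. node 2  ⊔preds=⊥  new=⊥  stable
  step 4. node 3  ⊔preds=2  new=0  old=⊥  +wl: 
  step 5. node 4  ⊔preds=2  new=3  old=⊥  +wl: 2
  step 6. node 5  ⊔preds=2  new=⊤  old=2  +wl: 0,3
  step 7. node 2  ⊔preds=3  new=0  old=⊥  +wl: 1,4
  step 8. node 0  ⊔preds=⊤  new=2  stable
  step 9. node 3  ⊔preds=⊤  new=⊤  old=0  +wl: 
  step 10. node 1  ⊔preds=⊤  new=⊤  old=2  +wl: 5
  step 11. node 4  ⊔preds=⊤  new=3  stable
  step 12. node 5  ⊔preds=⊤  new=⊤  stable

Least fixpoint reached:
  node 0: 2
  node 1: ⊤
  node 2: 0
  node 3: ⊤
  node 4: 3
  node 5: ⊤

12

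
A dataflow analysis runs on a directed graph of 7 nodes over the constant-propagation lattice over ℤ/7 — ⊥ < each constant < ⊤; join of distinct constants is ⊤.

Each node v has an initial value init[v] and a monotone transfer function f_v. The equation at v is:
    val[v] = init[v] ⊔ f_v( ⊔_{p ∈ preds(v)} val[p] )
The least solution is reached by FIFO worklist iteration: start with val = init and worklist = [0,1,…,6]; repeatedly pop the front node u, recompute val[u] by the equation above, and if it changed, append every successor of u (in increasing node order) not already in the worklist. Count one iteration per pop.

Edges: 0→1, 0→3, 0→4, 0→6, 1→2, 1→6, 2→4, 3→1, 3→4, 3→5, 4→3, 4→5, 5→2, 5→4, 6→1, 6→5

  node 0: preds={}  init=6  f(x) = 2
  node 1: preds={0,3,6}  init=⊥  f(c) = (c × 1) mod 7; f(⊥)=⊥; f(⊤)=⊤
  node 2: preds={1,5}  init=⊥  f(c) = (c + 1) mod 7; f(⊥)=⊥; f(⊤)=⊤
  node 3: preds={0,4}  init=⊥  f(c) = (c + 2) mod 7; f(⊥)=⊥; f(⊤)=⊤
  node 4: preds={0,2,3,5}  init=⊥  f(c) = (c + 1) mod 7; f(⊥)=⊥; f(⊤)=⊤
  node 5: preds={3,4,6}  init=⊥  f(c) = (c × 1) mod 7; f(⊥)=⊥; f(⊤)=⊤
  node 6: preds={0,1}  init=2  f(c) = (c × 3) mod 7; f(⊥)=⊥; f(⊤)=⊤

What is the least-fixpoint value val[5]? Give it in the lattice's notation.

Iteration log — 12 steps:
  step 1. node 0  ⊔preds=⊥  new=⊤  old=6  +wl: 
  step 2. node 1  ⊔preds=⊤  new=⊤  old=⊥  +wl: 
  step 3. node 2  ⊔preds=⊤  new=⊤  old=⊥  +wl: 
  step 4. node 3  ⊔preds=⊤  new=⊤  old=⊥  +wl: 1
  step 5. node 4  ⊔preds=⊤  new=⊤  old=⊥  +wl: 3
  step 6. node 5  ⊔preds=⊤  new=⊤  old=⊥  +wl: 2,4
  step 7. node 6  ⊔preds=⊤  new=⊤  old=2  +wl: 5
  step 8. node 1  ⊔preds=⊤  new=⊤  stable
  step 9. node 3  ⊔preds=⊤  new=⊤  stable
  step 10. node 2  ⊔preds=⊤  new=⊤  stable
  step 11. node 4  ⊔preds=⊤  new=⊤  stable
  step 12. node 5  ⊔preds=⊤  new=⊤  stable

Least fixpoint reached:
  node 0: ⊤
  node 1: ⊤
  node 2: ⊤
  node 3: ⊤
  node 4: ⊤
  node 5: ⊤
  node 6: ⊤

⊤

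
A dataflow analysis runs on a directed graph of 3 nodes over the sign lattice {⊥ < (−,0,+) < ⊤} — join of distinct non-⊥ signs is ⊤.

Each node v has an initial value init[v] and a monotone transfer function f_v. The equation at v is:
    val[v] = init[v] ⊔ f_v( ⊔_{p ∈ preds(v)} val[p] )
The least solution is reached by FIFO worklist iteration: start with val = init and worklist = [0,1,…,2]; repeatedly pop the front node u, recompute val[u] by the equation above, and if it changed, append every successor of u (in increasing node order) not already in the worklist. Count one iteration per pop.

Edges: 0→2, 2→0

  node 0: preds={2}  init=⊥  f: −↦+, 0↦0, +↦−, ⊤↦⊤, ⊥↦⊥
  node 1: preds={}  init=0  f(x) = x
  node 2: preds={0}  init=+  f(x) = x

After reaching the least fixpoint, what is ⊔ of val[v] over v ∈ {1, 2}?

⊤

Trace (5 dequeues):
  [1] u=0 | in + | out − | prev ⊥ | push {}
  [2] u=1 | in ⊥ | out 0 | ==
  [3] u=2 | in − | out ⊤ | prev + | push {0}
  [4] u=0 | in ⊤ | out ⊤ | prev − | push {2}
  [5] u=2 | in ⊤ | out ⊤ | ==

Converged values:
  [0] ⊤
  [1] 0
  [2] ⊤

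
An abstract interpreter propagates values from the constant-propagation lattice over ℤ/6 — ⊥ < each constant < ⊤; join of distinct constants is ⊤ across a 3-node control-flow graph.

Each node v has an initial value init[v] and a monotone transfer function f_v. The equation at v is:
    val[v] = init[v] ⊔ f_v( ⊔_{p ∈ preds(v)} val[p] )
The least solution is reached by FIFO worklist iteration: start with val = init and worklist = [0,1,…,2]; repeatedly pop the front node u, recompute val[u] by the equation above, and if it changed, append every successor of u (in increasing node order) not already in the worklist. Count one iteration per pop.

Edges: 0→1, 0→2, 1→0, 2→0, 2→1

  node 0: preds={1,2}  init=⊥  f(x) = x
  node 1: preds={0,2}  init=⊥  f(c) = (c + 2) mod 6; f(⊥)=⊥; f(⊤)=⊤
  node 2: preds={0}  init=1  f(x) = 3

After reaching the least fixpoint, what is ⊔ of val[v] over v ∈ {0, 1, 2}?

⊤

Iteration log — 7 steps:
  step 1. node 0  ⊔preds=1  new=1  old=⊥  +wl: 
  step 2. node 1  ⊔preds=1  new=3  old=⊥  +wl: 0
  step 3. node 2  ⊔preds=1  new=⊤  old=1  +wl: 1
  step 4. node 0  ⊔preds=⊤  new=⊤  old=1  +wl: 2
  step 5. node 1  ⊔preds=⊤  new=⊤  old=3  +wl: 0
  step 6. node 2  ⊔preds=⊤  new=⊤  stable
  step 7. node 0  ⊔preds=⊤  new=⊤  stable

Least fixpoint reached:
  node 0: ⊤
  node 1: ⊤
  node 2: ⊤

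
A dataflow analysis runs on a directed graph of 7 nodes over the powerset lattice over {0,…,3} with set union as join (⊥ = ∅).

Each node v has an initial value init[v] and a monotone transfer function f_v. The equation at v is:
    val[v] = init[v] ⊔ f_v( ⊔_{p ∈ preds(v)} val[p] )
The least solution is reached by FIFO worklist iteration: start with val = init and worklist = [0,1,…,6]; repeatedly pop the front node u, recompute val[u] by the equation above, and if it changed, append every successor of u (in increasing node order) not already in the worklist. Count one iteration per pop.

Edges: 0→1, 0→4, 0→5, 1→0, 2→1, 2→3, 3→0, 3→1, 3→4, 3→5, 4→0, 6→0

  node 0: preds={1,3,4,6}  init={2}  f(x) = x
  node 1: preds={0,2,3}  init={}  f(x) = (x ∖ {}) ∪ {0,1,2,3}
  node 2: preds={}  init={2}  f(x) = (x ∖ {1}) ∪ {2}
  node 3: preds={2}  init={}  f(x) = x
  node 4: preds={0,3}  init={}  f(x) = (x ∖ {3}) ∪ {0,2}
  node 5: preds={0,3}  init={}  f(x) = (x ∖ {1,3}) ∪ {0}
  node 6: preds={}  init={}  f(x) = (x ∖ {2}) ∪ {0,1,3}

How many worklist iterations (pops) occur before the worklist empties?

12

Iteration log — 12 steps:
  step 1. node 0  ⊔preds={}  new={2}  stable
  step 2. node 1  ⊔preds={2}  new={0,1,2,3}  old={}  +wl: 0
  step 3. node 2  ⊔preds={}  new={2}  stable
  step 4. node 3  ⊔preds={2}  new={2}  old={}  +wl: 1
  step 5. node 4  ⊔preds={2}  new={0,2}  old={}  +wl: 
  step 6. node 5  ⊔preds={2}  new={0,2}  old={}  +wl: 
  step 7. node 6  ⊔preds={}  new={0,1,3}  old={}  +wl: 
  step 8. node 0  ⊔preds={0,1,2,3}  new={0,1,2,3}  old={2}  +wl: 4,5
  step 9. node 1  ⊔preds={0,1,2,3}  new={0,1,2,3}  stable
  step 10. node 4  ⊔preds={0,1,2,3}  new={0,1,2}  old={0,2}  +wl: 0
  step 11. node 5  ⊔preds={0,1,2,3}  new={0,2}  stable
  step 12. node 0  ⊔preds={0,1,2,3}  new={0,1,2,3}  stable

Least fixpoint reached:
  node 0: {0,1,2,3}
  node 1: {0,1,2,3}
  node 2: {2}
  node 3: {2}
  node 4: {0,1,2}
  node 5: {0,2}
  node 6: {0,1,3}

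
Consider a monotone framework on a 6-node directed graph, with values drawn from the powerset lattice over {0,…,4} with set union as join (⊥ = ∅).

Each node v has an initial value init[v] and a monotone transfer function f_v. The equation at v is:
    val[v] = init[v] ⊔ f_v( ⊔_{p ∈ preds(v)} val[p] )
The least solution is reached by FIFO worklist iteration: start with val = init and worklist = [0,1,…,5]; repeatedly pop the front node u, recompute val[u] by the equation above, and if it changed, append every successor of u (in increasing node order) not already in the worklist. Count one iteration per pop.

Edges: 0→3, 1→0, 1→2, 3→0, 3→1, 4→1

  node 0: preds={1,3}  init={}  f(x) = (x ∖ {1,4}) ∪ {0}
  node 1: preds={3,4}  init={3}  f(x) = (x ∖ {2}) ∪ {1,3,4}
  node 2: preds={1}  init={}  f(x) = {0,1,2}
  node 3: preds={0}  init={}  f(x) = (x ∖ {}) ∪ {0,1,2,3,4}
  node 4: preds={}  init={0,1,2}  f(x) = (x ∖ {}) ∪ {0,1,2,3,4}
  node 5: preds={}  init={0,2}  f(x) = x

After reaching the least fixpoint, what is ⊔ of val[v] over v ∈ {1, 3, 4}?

{0,1,2,3,4}

Worklist (9 pops):
  #1 pop 0: in={3} → {0,3} (was {}); enqueue []
  #2 pop 1: in={0,1,2} → {0,1,3,4} (was {3}); enqueue [0]
  #3 pop 2: in={0,1,3,4} → {0,1,2} (was {}); enqueue []
  #4 pop 3: in={0,3} → {0,1,2,3,4} (was {}); enqueue [1]
  #5 pop 4: in={} → {0,1,2,3,4} (was {0,1,2}); enqueue []
  #6 pop 5: in={} → {0,2} (no change)
  #7 pop 0: in={0,1,2,3,4} → {0,2,3} (was {0,3}); enqueue [3]
  #8 pop 1: in={0,1,2,3,4} → {0,1,3,4} (no change)
  #9 pop 3: in={0,2,3} → {0,1,2,3,4} (no change)

Fixpoint:
  val[0] = {0,2,3}
  val[1] = {0,1,3,4}
  val[2] = {0,1,2}
  val[3] = {0,1,2,3,4}
  val[4] = {0,1,2,3,4}
  val[5] = {0,2}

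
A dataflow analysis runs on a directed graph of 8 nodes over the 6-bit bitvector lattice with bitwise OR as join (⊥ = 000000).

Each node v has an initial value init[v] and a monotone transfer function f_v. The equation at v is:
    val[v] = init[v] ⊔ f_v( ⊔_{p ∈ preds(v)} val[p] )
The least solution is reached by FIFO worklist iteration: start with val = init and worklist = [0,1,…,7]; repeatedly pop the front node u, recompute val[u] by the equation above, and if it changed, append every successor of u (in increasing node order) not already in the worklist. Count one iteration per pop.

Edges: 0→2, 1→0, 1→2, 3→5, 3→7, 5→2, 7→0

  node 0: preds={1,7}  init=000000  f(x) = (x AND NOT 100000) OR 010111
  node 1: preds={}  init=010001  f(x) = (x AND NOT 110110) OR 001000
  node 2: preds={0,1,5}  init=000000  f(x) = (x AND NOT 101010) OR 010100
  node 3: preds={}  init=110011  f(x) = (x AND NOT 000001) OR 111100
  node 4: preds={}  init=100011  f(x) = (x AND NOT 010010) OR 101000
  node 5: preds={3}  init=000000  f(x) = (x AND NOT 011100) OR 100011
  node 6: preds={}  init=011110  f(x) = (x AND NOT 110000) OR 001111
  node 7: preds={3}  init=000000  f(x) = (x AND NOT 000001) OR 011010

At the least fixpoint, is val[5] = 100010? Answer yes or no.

no

Iteration log — 10 steps:
  step 1. node 0  ⊔preds=010001  new=010111  old=000000  +wl: 
  step 2. node 1  ⊔preds=000000  new=011001  old=010001  +wl: 0
  step 3. node 2  ⊔preds=011111  new=010101  old=000000  +wl: 
  step 4. node 3  ⊔preds=000000  new=111111  old=110011  +wl: 
  step 5. node 4  ⊔preds=000000  new=101011  old=100011  +wl: 
  step 6. node 5  ⊔preds=111111  new=100011  old=000000  +wl: 2
  step 7. node 6  ⊔preds=000000  new=011111  old=011110  +wl: 
  step 8. node 7  ⊔preds=111111  new=111110  old=000000  +wl: 
  step 9. node 0  ⊔preds=111111  new=011111  old=010111  +wl: 
  step 10. node 2  ⊔preds=111111  new=010101  stable

Least fixpoint reached:
  node 0: 011111
  node 1: 011001
  node 2: 010101
  node 3: 111111
  node 4: 101011
  node 5: 100011
  node 6: 011111
  node 7: 111110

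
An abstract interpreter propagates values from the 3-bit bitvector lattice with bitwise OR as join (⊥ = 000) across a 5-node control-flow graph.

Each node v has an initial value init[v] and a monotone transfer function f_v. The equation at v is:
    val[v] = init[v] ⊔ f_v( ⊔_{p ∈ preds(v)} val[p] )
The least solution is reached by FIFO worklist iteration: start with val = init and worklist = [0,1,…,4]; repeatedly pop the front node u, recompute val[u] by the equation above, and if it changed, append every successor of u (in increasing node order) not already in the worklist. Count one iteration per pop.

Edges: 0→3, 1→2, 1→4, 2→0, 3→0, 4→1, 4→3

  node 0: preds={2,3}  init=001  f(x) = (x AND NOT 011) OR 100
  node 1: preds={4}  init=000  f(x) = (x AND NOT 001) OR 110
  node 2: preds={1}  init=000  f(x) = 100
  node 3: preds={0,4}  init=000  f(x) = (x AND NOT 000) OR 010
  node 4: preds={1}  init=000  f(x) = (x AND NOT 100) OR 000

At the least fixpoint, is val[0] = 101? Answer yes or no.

Iteration log — 8 steps:
  step 1. node 0  ⊔preds=000  new=101  old=001  +wl: 
  step 2. node 1  ⊔preds=000  new=110  old=000  +wl: 
  step 3. node 2  ⊔preds=110  new=100  old=000  +wl: 0
  step 4. node 3  ⊔preds=101  new=111  old=000  +wl: 
  step 5. node 4  ⊔preds=110  new=010  old=000  +wl: 1,3
  step 6. node 0  ⊔preds=111  new=101  stable
  step 7. node 1  ⊔preds=010  new=110  stable
  step 8. node 3  ⊔preds=111  new=111  stable

Least fixpoint reached:
  node 0: 101
  node 1: 110
  node 2: 100
  node 3: 111
  node 4: 010

yes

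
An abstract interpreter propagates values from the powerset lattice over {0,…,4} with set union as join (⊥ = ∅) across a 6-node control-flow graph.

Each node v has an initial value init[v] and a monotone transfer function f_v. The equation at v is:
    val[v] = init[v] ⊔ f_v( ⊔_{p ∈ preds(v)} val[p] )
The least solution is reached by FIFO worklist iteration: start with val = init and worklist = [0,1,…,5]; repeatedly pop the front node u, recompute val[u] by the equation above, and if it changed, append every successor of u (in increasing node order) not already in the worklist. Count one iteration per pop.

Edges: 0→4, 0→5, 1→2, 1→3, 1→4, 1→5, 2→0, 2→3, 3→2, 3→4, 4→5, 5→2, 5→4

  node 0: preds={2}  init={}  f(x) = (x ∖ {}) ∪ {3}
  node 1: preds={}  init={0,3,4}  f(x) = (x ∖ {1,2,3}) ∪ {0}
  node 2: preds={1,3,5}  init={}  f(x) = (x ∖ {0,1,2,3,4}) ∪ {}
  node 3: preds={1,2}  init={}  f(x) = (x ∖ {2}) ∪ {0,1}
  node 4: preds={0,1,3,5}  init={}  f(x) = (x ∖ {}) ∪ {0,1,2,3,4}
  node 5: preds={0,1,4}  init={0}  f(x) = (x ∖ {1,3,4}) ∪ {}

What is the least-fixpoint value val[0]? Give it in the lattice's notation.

Trace (8 dequeues):
  [1] u=0 | in {} | out {3} | prev {} | push {}
  [2] u=1 | in {} | out {0,3,4} | ==
  [3] u=2 | in {0,3,4} | out {} | ==
  [4] u=3 | in {0,3,4} | out {0,1,3,4} | prev {} | push {2}
  [5] u=4 | in {0,1,3,4} | out {0,1,2,3,4} | prev {} | push {}
  [6] u=5 | in {0,1,2,3,4} | out {0,2} | prev {0} | push {4}
  [7] u=2 | in {0,1,2,3,4} | out {} | ==
  [8] u=4 | in {0,1,2,3,4} | out {0,1,2,3,4} | ==

Converged values:
  [0] {3}
  [1] {0,3,4}
  [2] {}
  [3] {0,1,3,4}
  [4] {0,1,2,3,4}
  [5] {0,2}

{3}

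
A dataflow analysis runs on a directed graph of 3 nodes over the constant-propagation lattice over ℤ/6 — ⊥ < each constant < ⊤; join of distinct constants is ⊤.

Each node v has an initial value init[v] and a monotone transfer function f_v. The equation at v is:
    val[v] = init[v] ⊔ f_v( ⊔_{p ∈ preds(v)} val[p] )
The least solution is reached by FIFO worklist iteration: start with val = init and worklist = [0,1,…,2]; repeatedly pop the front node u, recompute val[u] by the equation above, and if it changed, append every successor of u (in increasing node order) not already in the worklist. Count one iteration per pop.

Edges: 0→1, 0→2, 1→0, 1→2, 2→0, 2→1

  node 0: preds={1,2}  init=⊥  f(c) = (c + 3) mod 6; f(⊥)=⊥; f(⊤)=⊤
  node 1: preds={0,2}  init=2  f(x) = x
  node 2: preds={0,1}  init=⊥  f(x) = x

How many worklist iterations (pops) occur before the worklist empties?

Iteration log — 6 steps:
  step 1. node 0  ⊔preds=2  new=5  old=⊥  +wl: 
  step 2. node 1  ⊔preds=5  new=⊤  old=2  +wl: 0
  step 3. node 2  ⊔preds=⊤  new=⊤  old=⊥  +wl: 1
  step 4. node 0  ⊔preds=⊤  new=⊤  old=5  +wl: 2
  step 5. node 1  ⊔preds=⊤  new=⊤  stable
  step 6. node 2  ⊔preds=⊤  new=⊤  stable

Least fixpoint reached:
  node 0: ⊤
  node 1: ⊤
  node 2: ⊤

6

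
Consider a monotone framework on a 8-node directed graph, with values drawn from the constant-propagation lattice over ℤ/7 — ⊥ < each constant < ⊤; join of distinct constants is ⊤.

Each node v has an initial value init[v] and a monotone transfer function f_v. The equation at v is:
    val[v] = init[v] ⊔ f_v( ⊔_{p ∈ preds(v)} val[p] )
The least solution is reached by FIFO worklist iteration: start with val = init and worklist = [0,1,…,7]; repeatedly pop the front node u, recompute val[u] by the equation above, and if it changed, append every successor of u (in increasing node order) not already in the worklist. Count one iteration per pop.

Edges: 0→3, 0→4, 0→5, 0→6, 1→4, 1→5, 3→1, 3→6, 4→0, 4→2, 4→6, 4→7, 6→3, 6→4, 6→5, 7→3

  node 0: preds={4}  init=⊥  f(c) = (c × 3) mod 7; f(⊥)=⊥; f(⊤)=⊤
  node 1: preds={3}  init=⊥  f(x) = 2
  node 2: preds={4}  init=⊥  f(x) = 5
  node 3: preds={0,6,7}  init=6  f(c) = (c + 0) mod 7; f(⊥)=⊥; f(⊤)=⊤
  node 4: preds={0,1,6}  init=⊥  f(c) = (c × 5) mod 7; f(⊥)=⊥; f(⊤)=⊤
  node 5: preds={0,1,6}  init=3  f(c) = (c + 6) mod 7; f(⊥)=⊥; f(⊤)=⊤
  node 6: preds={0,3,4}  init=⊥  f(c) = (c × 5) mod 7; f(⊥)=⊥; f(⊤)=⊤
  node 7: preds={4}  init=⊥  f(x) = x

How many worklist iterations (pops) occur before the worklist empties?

22

Worklist (22 pops):
  #1 pop 0: in=⊥ → ⊥ (no change)
  #2 pop 1: in=6 → 2 (was ⊥); enqueue []
  #3 pop 2: in=⊥ → 5 (was ⊥); enqueue []
  #4 pop 3: in=⊥ → 6 (no change)
  #5 pop 4: in=2 → 3 (was ⊥); enqueue [0,2]
  #6 pop 5: in=2 → ⊤ (was 3); enqueue []
  #7 pop 6: in=⊤ → ⊤ (was ⊥); enqueue [3,4,5]
  #8 pop 7: in=3 → 3 (was ⊥); enqueue []
  #9 pop 0: in=3 → 2 (was ⊥); enqueue [6]
  #10 pop 2: in=3 → 5 (no change)
  #11 pop 3: in=⊤ → ⊤ (was 6); enqueue [1]
  #12 pop 4: in=⊤ → ⊤ (was 3); enqueue [0,2,7]
  #13 pop 5: in=⊤ → ⊤ (no change)
  #14 pop 6: in=⊤ → ⊤ (no change)
  #15 pop 1: in=⊤ → 2 (no change)
  #16 pop 0: in=⊤ → ⊤ (was 2); enqueue [3,4,5,6]
  #17 pop 2: in=⊤ → 5 (no change)
  #18 pop 7: in=⊤ → ⊤ (was 3); enqueue []
  #19 pop 3: in=⊤ → ⊤ (no change)
  #20 pop 4: in=⊤ → ⊤ (no change)
  #21 pop 5: in=⊤ → ⊤ (no change)
  #22 pop 6: in=⊤ → ⊤ (no change)

Fixpoint:
  val[0] = ⊤
  val[1] = 2
  val[2] = 5
  val[3] = ⊤
  val[4] = ⊤
  val[5] = ⊤
  val[6] = ⊤
  val[7] = ⊤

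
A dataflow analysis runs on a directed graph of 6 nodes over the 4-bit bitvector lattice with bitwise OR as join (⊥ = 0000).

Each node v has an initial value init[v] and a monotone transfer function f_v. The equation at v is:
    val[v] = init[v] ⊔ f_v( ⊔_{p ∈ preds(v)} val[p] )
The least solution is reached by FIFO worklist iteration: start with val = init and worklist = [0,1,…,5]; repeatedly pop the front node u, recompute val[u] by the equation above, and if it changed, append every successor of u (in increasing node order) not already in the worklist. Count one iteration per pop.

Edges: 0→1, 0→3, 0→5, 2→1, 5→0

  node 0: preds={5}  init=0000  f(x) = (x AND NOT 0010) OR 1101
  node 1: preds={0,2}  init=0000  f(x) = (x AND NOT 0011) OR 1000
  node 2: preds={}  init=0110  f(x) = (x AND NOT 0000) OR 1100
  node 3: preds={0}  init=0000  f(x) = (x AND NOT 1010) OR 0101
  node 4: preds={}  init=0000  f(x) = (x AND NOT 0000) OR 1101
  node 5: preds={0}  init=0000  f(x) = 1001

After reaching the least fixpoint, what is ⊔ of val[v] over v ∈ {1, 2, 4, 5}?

Iteration log — 8 steps:
  step 1. node 0  ⊔preds=0000  new=1101  old=0000  +wl: 
  step 2. node 1  ⊔preds=1111  new=1100  old=0000  +wl: 
  step 3. node 2  ⊔preds=0000  new=1110  old=0110  +wl: 1
  step 4. node 3  ⊔preds=1101  new=0101  old=0000  +wl: 
  step 5. node 4  ⊔preds=0000  new=1101  old=0000  +wl: 
  step 6. node 5  ⊔preds=1101  new=1001  old=0000  +wl: 0
  step 7. node 1  ⊔preds=1111  new=1100  stable
  step 8. node 0  ⊔preds=1001  new=1101  stable

Least fixpoint reached:
  node 0: 1101
  node 1: 1100
  node 2: 1110
  node 3: 0101
  node 4: 1101
  node 5: 1001

1111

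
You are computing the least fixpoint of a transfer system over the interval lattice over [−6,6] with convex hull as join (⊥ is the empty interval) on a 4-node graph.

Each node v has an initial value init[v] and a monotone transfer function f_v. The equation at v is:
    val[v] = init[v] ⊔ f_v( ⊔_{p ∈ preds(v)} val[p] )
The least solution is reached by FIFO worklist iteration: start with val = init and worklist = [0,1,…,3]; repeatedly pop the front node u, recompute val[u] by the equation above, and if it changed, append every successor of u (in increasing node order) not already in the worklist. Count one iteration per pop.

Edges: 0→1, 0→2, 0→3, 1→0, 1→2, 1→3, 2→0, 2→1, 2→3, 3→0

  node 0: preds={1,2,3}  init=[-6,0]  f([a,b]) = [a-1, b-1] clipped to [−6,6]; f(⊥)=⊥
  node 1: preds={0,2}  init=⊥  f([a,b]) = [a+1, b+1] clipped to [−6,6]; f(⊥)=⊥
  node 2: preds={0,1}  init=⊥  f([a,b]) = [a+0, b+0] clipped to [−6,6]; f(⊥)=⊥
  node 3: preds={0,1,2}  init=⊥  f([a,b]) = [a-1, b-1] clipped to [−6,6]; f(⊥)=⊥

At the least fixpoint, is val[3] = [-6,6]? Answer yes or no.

no

Worklist (27 pops):
  #1 pop 0: in=⊥ → [-6,0] (no change)
  #2 pop 1: in=[-6,0] → [-5,1] (was ⊥); enqueue [0]
  #3 pop 2: in=[-6,1] → [-6,1] (was ⊥); enqueue [1]
  #4 pop 3: in=[-6,1] → [-6,0] (was ⊥); enqueue []
  #5 pop 0: in=[-6,1] → [-6,0] (no change)
  #6 pop 1: in=[-6,1] → [-5,2] (was [-5,1]); enqueue [0,2,3]
  #7 pop 0: in=[-6,2] → [-6,1] (was [-6,0]); enqueue [1]
  #8 pop 2: in=[-6,2] → [-6,2] (was [-6,1]); enqueue [0]
  #9 pop 3: in=[-6,2] → [-6,1] (was [-6,0]); enqueue []
  #10 pop 1: in=[-6,2] → [-5,3] (was [-5,2]); enqueue [2,3]
  #11 pop 0: in=[-6,3] → [-6,2] (was [-6,1]); enqueue [1]
  #12 pop 2: in=[-6,3] → [-6,3] (was [-6,2]); enqueue [0]
  #13 pop 3: in=[-6,3] → [-6,2] (was [-6,1]); enqueue []
  #14 pop 1: in=[-6,3] → [-5,4] (was [-5,3]); enqueue [2,3]
  #15 pop 0: in=[-6,4] → [-6,3] (was [-6,2]); enqueue [1]
  #16 pop 2: in=[-6,4] → [-6,4] (was [-6,3]); enqueue [0]
  #17 pop 3: in=[-6,4] → [-6,3] (was [-6,2]); enqueue []
  #18 pop 1: in=[-6,4] → [-5,5] (was [-5,4]); enqueue [2,3]
  #19 pop 0: in=[-6,5] → [-6,4] (was [-6,3]); enqueue [1]
  #20 pop 2: in=[-6,5] → [-6,5] (was [-6,4]); enqueue [0]
  #21 pop 3: in=[-6,5] → [-6,4] (was [-6,3]); enqueue []
  #22 pop 1: in=[-6,5] → [-5,6] (was [-5,5]); enqueue [2,3]
  #23 pop 0: in=[-6,6] → [-6,5] (was [-6,4]); enqueue [1]
  #24 pop 2: in=[-6,6] → [-6,6] (was [-6,5]); enqueue [0]
  #25 pop 3: in=[-6,6] → [-6,5] (was [-6,4]); enqueue []
  #26 pop 1: in=[-6,6] → [-5,6] (no change)
  #27 pop 0: in=[-6,6] → [-6,5] (no change)

Fixpoint:
  val[0] = [-6,5]
  val[1] = [-5,6]
  val[2] = [-6,6]
  val[3] = [-6,5]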